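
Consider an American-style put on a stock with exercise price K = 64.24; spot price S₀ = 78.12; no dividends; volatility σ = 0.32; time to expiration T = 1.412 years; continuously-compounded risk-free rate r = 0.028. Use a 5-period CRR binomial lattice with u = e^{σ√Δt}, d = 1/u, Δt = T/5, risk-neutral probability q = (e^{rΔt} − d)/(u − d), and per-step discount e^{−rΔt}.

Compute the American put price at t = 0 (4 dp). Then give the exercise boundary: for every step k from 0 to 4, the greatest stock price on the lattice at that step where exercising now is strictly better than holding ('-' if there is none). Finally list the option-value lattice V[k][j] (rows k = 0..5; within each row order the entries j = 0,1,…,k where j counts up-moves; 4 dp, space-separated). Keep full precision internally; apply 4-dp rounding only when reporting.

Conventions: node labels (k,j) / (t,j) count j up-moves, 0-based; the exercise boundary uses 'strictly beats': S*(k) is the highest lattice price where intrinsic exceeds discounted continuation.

price = 4.1158
boundary = - - - 46.9034 39.5687
tree:
4.1158
6.8602 1.2204
11.1242 2.3693 0.0000
17.3366 4.5998 0.0000 0.0000
24.6713 8.9300 0.0000 0.0000 0.0000
30.8591 17.3366 0.0000 0.0000 0.0000 0.0000

Δt=0.28240, u=1.18537, d=0.84362, q=0.48082, disc=e^(-rΔt)=0.99212
k=5 terminal: V=max(K-S,0) → 30.8591 17.3366 0.0000 0.0000 0.0000 0.0000
k=4: j=0 S=39.5687 intr=24.6713 cont=24.1654 V=24.6713[EX]; j=1 S=55.5977 intr=8.6423 cont=8.9300 V=8.9300[hold]; j=2 S=78.1200 intr=0.0000 cont=0.0000 V=0.0000[hold]; j=3 S=109.7660 intr=0.0000 cont=0.0000 V=0.0000[hold]; j=4 S=154.2315 intr=0.0000 cont=0.0000 V=0.0000[hold]  S*(4)=39.5687
k=3: j=0 S=46.9034 intr=17.3366 cont=16.9679 V=17.3366[EX]; j=1 S=65.9037 intr=0.0000 cont=4.5998 V=4.5998[hold]; j=2 S=92.6009 intr=0.0000 cont=0.0000 V=0.0000[hold]; j=3 S=130.1129 intr=0.0000 cont=0.0000 V=0.0000[hold]  S*(3)=46.9034
k=2: j=0 S=55.5977 intr=8.6423 cont=11.1242 V=11.1242[hold]; j=1 S=78.1200 intr=0.0000 cont=2.3693 V=2.3693[hold]; j=2 S=109.7660 intr=0.0000 cont=0.0000 V=0.0000[hold]  S*(2)=-
k=1: j=0 S=65.9037 intr=0.0000 cont=6.8602 V=6.8602[hold]; j=1 S=92.6009 intr=0.0000 cont=1.2204 V=1.2204[hold]  S*(1)=-
k=0: j=0 S=78.1200 intr=0.0000 cont=4.1158 V=4.1158[hold]  S*(0)=-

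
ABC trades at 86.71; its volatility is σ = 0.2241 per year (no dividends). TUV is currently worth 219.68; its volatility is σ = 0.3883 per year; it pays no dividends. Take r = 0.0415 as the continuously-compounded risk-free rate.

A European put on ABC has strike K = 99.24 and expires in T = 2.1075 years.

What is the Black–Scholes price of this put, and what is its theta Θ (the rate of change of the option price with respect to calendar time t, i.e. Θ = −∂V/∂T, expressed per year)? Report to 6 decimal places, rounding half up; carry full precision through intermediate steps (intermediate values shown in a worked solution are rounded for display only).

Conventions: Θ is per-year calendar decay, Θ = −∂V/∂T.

price = 13.707715
Θ = -0.325373

σ√T = 0.2241·√2.1075 = 0.325331
d₁ = (ln(S/K) + (r+σ²/2)T) / (σ√T) = (ln(86.71/99.24) + (0.0415+0.2241²/2)·2.1075) / 0.325331 = (-0.134972 + 0.140381) / 0.325331 = 0.016628
d₂ = d₁ − σ√T = 0.016628 − 0.325331 = -0.308704
e^{−rT} = 0.916254
N(−d₁) = 0.493367,  N(−d₂) = 0.621226
Put price V = K·e^{−rT}·N(−d₂) − S·N(−d₁) = 56.487554 − 42.779839 = 13.707715
φ(d₁) = (1/√(2π))·e^{−d₁²/2} = 0.398887
Θ = −S·φ(d₁)·σ/(2√T) + r·K·e^{−rT}·N(−d₂) = −2.669607 + 2.344233 = -0.325373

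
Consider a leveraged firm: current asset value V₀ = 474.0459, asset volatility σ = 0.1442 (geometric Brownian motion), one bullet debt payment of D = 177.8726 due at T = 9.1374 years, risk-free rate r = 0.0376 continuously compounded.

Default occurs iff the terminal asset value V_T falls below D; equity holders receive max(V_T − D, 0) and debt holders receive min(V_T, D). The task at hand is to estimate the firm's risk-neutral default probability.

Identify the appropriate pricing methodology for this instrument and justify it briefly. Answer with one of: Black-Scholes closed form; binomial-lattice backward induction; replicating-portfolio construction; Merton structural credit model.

framework: Merton structural credit model

Key observation: a levered firm with one bullet debt due at 9.1374 years is the canonical structural-credit setup: equity is a call on the firm's assets struck at the face value.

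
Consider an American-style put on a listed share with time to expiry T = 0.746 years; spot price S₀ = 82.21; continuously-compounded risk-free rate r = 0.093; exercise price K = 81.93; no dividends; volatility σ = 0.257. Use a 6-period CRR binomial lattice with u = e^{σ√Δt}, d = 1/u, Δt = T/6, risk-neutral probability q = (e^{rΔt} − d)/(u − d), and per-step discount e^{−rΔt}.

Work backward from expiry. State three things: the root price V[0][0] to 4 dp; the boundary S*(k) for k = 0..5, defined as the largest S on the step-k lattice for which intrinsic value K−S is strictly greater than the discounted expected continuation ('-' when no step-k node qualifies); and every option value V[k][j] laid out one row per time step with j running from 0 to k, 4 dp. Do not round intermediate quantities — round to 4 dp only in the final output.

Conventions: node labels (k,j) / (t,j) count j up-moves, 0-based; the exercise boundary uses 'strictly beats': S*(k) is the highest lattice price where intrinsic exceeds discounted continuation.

price = 4.9860
boundary = - - 68.5824 62.6407 68.5824 75.0877
tree:
4.9860
8.3236 2.2664
13.3476 4.2474 0.6373
19.2893 7.7103 1.4059 0.0000
24.7162 13.3476 3.1015 0.0000 0.0000
29.6730 19.2893 6.8423 0.0000 0.0000 0.0000
34.2003 24.7162 13.3476 0.0000 0.0000 0.0000 0.0000

Δt=0.12433  u=1.09485  d=0.91336  q=0.54144  discount=0.98850
step 6 (expiry): payoffs max(K−S,0) = 34.2003 24.7162 13.3476 0.0000 0.0000 0.0000 0.0000
step 5: (k=5,j=0): S=52.2570, K−S=29.6730, hold=28.7311 ⇒ V=29.6730 exercise | (k=5,j=1): S=62.6407, K−S=19.2893, hold=18.3474 ⇒ V=19.2893 exercise | (k=5,j=2): S=75.0877, K−S=6.8423, hold=6.0503 ⇒ V=6.8423 exercise | (k=5,j=3): S=90.0079, K−S=0.0000, hold=0.0000 ⇒ V=0.0000 continue | (k=5,j=4): S=107.8929, K−S=0.0000, hold=0.0000 ⇒ V=0.0000 continue | (k=5,j=5): S=129.3316, K−S=0.0000, hold=0.0000 ⇒ V=0.0000 continue  boundary S*=75.0877
step 4: (k=4,j=0): S=57.2138, K−S=24.7162, hold=23.7743 ⇒ V=24.7162 exercise | (k=4,j=1): S=68.5824, K−S=13.3476, hold=12.4057 ⇒ V=13.3476 exercise | (k=4,j=2): S=82.2100, K−S=0.0000, hold=3.1015 ⇒ V=3.1015 continue | (k=4,j=3): S=98.5455, K−S=0.0000, hold=0.0000 ⇒ V=0.0000 continue | (k=4,j=4): S=118.1269, K−S=0.0000, hold=0.0000 ⇒ V=0.0000 continue  boundary S*=68.5824
step 3: (k=3,j=0): S=62.6407, K−S=19.2893, hold=18.3474 ⇒ V=19.2893 exercise | (k=3,j=1): S=75.0877, K−S=6.8423, hold=7.7103 ⇒ V=7.7103 continue | (k=3,j=2): S=90.0079, K−S=0.0000, hold=1.4059 ⇒ V=1.4059 continue | (k=3,j=3): S=107.8929, K−S=0.0000, hold=0.0000 ⇒ V=0.0000 continue  boundary S*=62.6407
step 2: (k=2,j=0): S=68.5824, K−S=13.3476, hold=12.8703 ⇒ V=13.3476 exercise | (k=2,j=1): S=82.2100, K−S=0.0000, hold=4.2474 ⇒ V=4.2474 continue | (k=2,j=2): S=98.5455, K−S=0.0000, hold=0.6373 ⇒ V=0.6373 continue  boundary S*=68.5824
step 1: (k=1,j=0): S=75.0877, K−S=6.8423, hold=8.3236 ⇒ V=8.3236 continue | (k=1,j=1): S=90.0079, K−S=0.0000, hold=2.2664 ⇒ V=2.2664 continue  boundary S*=-
step 0: (k=0,j=0): S=82.2100, K−S=0.0000, hold=4.9860 ⇒ V=4.9860 continue  boundary S*=-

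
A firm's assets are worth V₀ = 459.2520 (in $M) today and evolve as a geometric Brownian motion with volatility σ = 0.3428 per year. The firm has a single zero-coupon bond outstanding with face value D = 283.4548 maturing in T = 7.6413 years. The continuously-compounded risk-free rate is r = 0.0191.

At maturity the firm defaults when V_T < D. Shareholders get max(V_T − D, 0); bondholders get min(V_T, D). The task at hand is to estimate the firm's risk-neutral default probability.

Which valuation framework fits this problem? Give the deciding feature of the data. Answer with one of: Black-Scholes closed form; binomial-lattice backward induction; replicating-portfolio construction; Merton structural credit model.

Key observation: assets follow a GBM and default happens iff V_T < 283.4548; valuing claims on that split (equity as a call, risky debt as the residual) is the structural model's definition.

framework: Merton structural credit model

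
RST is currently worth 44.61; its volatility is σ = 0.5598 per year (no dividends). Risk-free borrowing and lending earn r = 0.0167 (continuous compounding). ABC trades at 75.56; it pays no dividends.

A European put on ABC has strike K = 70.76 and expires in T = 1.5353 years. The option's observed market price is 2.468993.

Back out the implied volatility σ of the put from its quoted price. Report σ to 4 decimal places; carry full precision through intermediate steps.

At σ = 0.1431 the Black–Scholes value reproduces the quote:
σ√T = 0.1431·√1.5353 = 0.177311
d₁ = (ln(S/K) + (r+σ²/2)T) / (σ√T) = (ln(75.56/70.76) + (0.0167+0.1431²/2)·1.5353) / 0.177311 = (0.065633 + 0.041359) / 0.177311 = 0.603415
d₂ = d₁ − σ√T = 0.603415 − 0.177311 = 0.426104
e^{−rT} = 0.974686
N(−d₁) = 0.273116,  N(−d₂) = 0.335016
V = K·e^{−rT}·N(−d₂) − S·N(−d₁) = 23.105654 − 20.636661 = 2.468993 (equal to the quote); since ∂V/∂σ > 0 for all σ, the implied volatility is unique

sigma = 0.1431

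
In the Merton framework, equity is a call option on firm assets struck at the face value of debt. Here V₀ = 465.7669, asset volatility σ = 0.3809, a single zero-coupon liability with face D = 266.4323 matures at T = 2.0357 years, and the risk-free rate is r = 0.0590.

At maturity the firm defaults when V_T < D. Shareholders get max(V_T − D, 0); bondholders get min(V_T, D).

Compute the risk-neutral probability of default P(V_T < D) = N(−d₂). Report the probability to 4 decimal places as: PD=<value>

Apply the equity-as-call identities (strike 266.4323, horizon 2.0357 years):
d₁ = [ln(V₀/D) + (r + σ²/2)T] / (σ√T)
   = [ln(465.7669/266.4323) + (0.0590 + 0.5·0.3809²)·2.0357] / (0.3809·√2.0357)
   = [0.558565 + 0.267781] / 0.543460 = 1.520527
d₂ = d₁ − σ√T = 1.520527 − 0.543460 = 0.977066
risk-neutral PD = N(−d₂) = N(-0.977066) = 0.164268

PD=0.1643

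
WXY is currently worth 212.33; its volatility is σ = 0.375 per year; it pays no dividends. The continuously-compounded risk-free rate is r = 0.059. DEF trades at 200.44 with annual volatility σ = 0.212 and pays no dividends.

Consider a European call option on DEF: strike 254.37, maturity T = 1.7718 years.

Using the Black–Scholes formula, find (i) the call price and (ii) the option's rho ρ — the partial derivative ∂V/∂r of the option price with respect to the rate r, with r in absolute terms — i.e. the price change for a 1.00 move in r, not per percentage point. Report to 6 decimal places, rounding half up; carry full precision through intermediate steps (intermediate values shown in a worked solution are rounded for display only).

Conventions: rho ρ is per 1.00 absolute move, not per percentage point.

σ√T = 0.212·√1.7718 = 0.282191
d₁ = (ln(S/K) + (r+σ²/2)T) / (σ√T) = (ln(200.44/254.37) + (0.059+0.212²/2)·1.7718) / 0.282191 = (-0.238275 + 0.144352) / 0.282191 = -0.332834
d₂ = d₁ − σ√T = -0.332834 − 0.282191 = -0.615025
e^{−rT} = 0.900742
N(d₁) = 0.369630,  N(d₂) = 0.269269
Call price V = S·N(d₁) − K·e^{−rT}·N(d₂) = 74.088572 − 61.695393 = 12.393179
ρ = K·T·e^{−rT}·N(d₂) = 109.311897

price = 12.393179
ρ = 109.311897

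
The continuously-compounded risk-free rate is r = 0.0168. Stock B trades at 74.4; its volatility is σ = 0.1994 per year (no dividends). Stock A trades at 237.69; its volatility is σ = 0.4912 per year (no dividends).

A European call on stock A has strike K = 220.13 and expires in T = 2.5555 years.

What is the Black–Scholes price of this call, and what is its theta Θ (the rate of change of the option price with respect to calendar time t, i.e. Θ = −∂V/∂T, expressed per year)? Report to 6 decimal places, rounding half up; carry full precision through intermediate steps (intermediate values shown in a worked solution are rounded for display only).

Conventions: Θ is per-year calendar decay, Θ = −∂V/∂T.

σ√T = 0.4912·√2.5555 = 0.785229
d₁ = (ln(S/K) + (r+σ²/2)T) / (σ√T) = (ln(237.69/220.13) + (0.0168+0.4912²/2)·2.5555) / 0.785229 = (0.076749 + 0.351225) / 0.785229 = 0.545030
d₂ = d₁ − σ√T = 0.545030 − 0.785229 = -0.240199
e^{−rT} = 0.957976
N(d₁) = 0.707134,  N(d₂) = 0.405088
Call price V = S·N(d₁) − K·e^{−rT}·N(d₂) = 168.078611 − 85.424708 = 82.653903
φ(d₁) = (1/√(2π))·e^{−d₁²/2} = 0.343878
Θ = −S·φ(d₁)·σ/(2√T) − r·K·e^{−rT}·N(d₂) = −12.557582 − 1.435135 = -13.992717

price = 82.653903
Θ = -13.992717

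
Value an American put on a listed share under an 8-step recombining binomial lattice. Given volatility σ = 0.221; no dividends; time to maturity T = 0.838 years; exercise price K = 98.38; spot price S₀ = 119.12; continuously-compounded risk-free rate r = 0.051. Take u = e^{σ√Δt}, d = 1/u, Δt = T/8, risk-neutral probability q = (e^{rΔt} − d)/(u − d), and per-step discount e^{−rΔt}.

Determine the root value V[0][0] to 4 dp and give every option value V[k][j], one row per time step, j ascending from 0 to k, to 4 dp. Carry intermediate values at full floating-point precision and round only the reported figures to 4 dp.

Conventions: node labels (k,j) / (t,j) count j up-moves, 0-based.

price = 1.4061
tree:
1.4061
2.3926 0.5083
3.9804 0.9490 0.1060
6.4409 1.7459 0.2218 0.0000
10.0697 3.1514 0.4642 0.0000 0.0000
15.0760 5.5439 0.9713 0.0000 0.0000 0.0000
20.8263 9.4026 2.0325 0.0000 0.0000 0.0000 0.0000
26.1798 15.0760 4.2530 0.0000 0.0000 0.0000 0.0000 0.0000
31.1637 20.8263 8.8992 0.0000 0.0000 0.0000 0.0000 0.0000 0.0000

params: Δt=0.10475 u=1.07415 d=0.93097 q=0.51954 e^(-rΔt)=0.99467
t_8 payoffs: 31.1637 20.8263 8.8992 0.0000 0.0000 0.0000 0.0000 0.0000 0.0000
k=7: node(7,0) S=72.2002 payoff=26.1798 vs cont=25.6556 → 26.1798 [stop]  node(7,1) S=83.3040 payoff=15.0760 vs cont=14.5518 → 15.0760 [stop]  node(7,2) S=96.1155 payoff=2.2645 vs cont=4.2530 → 4.2530 [wait]  node(7,3) S=110.8973 payoff=0.0000 vs cont=0.0000 → 0.0000 [wait]  node(7,4) S=127.9524 payoff=0.0000 vs cont=0.0000 → 0.0000 [wait]  node(7,5) S=147.6304 payoff=0.0000 vs cont=0.0000 → 0.0000 [wait]  node(7,6) S=170.3348 payoff=0.0000 vs cont=0.0000 → 0.0000 [wait]  node(7,7) S=196.5309 payoff=0.0000 vs cont=0.0000 → 0.0000 [wait]
k=6: node(6,0) S=77.5537 payoff=20.8263 vs cont=20.3022 → 20.8263 [stop]  node(6,1) S=89.4808 payoff=8.8992 vs cont=9.4026 → 9.4026 [wait]  node(6,2) S=103.2422 payoff=0.0000 vs cont=2.0325 → 2.0325 [wait]  node(6,3) S=119.1200 payoff=0.0000 vs cont=0.0000 → 0.0000 [wait]  node(6,4) S=137.4397 payoff=0.0000 vs cont=0.0000 → 0.0000 [wait]  node(6,5) S=158.5768 payoff=0.0000 vs cont=0.0000 → 0.0000 [wait]  node(6,6) S=182.9646 payoff=0.0000 vs cont=0.0000 → 0.0000 [wait]
k=5: node(5,0) S=83.3040 payoff=15.0760 vs cont=14.8119 → 15.0760 [stop]  node(5,1) S=96.1155 payoff=2.2645 vs cont=5.5439 → 5.5439 [wait]  node(5,2) S=110.8973 payoff=0.0000 vs cont=0.9713 → 0.9713 [wait]  node(5,3) S=127.9524 payoff=0.0000 vs cont=0.0000 → 0.0000 [wait]  node(5,4) S=147.6304 payoff=0.0000 vs cont=0.0000 → 0.0000 [wait]  node(5,5) S=170.3348 payoff=0.0000 vs cont=0.0000 → 0.0000 [wait]
k=4: node(4,0) S=89.4808 payoff=8.8992 vs cont=10.0697 → 10.0697 [wait]  node(4,1) S=103.2422 payoff=0.0000 vs cont=3.1514 → 3.1514 [wait]  node(4,2) S=119.1200 payoff=0.0000 vs cont=0.4642 → 0.4642 [wait]  node(4,3) S=137.4397 payoff=0.0000 vs cont=0.0000 → 0.0000 [wait]  node(4,4) S=158.5768 payoff=0.0000 vs cont=0.0000 → 0.0000 [wait]
k=3: node(3,0) S=96.1155 payoff=2.2645 vs cont=6.4409 → 6.4409 [wait]  node(3,1) S=110.8973 payoff=0.0000 vs cont=1.7459 → 1.7459 [wait]  node(3,2) S=127.9524 payoff=0.0000 vs cont=0.2218 → 0.2218 [wait]  node(3,3) S=147.6304 payoff=0.0000 vs cont=0.0000 → 0.0000 [wait]
k=2: node(2,0) S=103.2422 payoff=0.0000 vs cont=3.9804 → 3.9804 [wait]  node(2,1) S=119.1200 payoff=0.0000 vs cont=0.9490 → 0.9490 [wait]  node(2,2) S=137.4397 payoff=0.0000 vs cont=0.1060 → 0.1060 [wait]
k=1: node(1,0) S=110.8973 payoff=0.0000 vs cont=2.3926 → 2.3926 [wait]  node(1,1) S=127.9524 payoff=0.0000 vs cont=0.5083 → 0.5083 [wait]
k=0: node(0,0) S=119.1200 payoff=0.0000 vs cont=1.4061 → 1.4061 [wait]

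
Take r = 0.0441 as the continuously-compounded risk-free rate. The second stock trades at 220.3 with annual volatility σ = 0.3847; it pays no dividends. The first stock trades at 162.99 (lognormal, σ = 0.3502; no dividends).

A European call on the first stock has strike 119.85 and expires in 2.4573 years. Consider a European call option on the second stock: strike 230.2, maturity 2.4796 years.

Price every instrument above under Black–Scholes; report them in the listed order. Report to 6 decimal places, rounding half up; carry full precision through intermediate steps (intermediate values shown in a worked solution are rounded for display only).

[the first stock call K=119.85]
σ√T = 0.3502·√2.4573 = 0.548966
d₁ = (ln(S/K) + (r+σ²/2)T) / (σ√T) = (ln(162.99/119.85) + (0.0441+0.3502²/2)·2.4573) / 0.548966 = (0.307448 + 0.259049) / 0.548966 = 1.031934
d₂ = d₁ − σ√T = 1.031934 − 0.548966 = 0.482968
e^{−rT} = 0.897298
N(d₁) = 0.848949,  N(d₂) = 0.685441
price = S·N(d₁) − K·e^{−rT}·N(d₂) = 138.370120 − 73.713141 = 64.656979
[the second stock call K=230.2]
σ√T = 0.3847·√2.4796 = 0.605777
d₁ = (ln(S/K) + (r+σ²/2)T) / (σ√T) = (ln(220.3/230.2) + (0.0441+0.3847²/2)·2.4796) / 0.605777 = (-0.043958 + 0.292833) / 0.605777 = 0.410836
d₂ = d₁ − σ√T = 0.410836 − 0.605777 = -0.194941
e^{−rT} = 0.896416
N(d₁) = 0.659404,  N(d₂) = 0.422719
price = S·N(d₁) − K·e^{−rT}·N(d₂) = 145.266622 − 87.230293 = 58.036329

price(the first stock call K=119.85) = 64.656979
price(the second stock call K=230.2) = 58.036329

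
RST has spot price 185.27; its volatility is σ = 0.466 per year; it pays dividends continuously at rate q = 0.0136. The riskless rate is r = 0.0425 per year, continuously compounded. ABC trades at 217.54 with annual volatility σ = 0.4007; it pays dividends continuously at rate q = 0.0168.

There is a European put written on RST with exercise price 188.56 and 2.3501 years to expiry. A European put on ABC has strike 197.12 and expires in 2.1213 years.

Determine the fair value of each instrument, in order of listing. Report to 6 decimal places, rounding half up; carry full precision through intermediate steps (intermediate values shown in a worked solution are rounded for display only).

[RST put K=188.56]
σ√T = 0.466·√2.3501 = 0.714380
d₁ = (ln(S/K) + (r−q+σ²/2)T) / (σ√T) = (ln(185.27/188.56) + (0.0425−0.0136+0.466²/2)·2.3501) / 0.714380 = (-0.017602 + 0.323087) / 0.714380 = 0.427623
d₂ = d₁ − σ√T = 0.427623 − 0.714380 = -0.286757
e^{−rT} = 0.904947
e^{−qT} = 0.968544
N(−d₁) = 0.334463,  N(−d₂) = 0.612851
price = K·e^{−rT}·N(−d₂) − S·e^{−qT}·N(−d₁) = 104.574862 − 60.016740 = 44.558121
[ABC put K=197.12]
σ√T = 0.4007·√2.1213 = 0.583607
d₁ = (ln(S/K) + (r−q+σ²/2)T) / (σ√T) = (ln(217.54/197.12) + (0.0425−0.0168+0.4007²/2)·2.1213) / 0.583607 = (0.098570 + 0.224816) / 0.583607 = 0.554116
d₂ = d₁ − σ√T = 0.554116 − 0.583607 = -0.029491
e^{−rT} = 0.913789
e^{−qT} = 0.964990
N(−d₁) = 0.289750,  N(−d₂) = 0.511763
price = K·e^{−rT}·N(−d₂) − S·e^{−qT}·N(−d₁) = 92.181972 − 60.825375 = 31.356596

price(RST put K=188.56) = 44.558121
price(ABC put K=197.12) = 31.356596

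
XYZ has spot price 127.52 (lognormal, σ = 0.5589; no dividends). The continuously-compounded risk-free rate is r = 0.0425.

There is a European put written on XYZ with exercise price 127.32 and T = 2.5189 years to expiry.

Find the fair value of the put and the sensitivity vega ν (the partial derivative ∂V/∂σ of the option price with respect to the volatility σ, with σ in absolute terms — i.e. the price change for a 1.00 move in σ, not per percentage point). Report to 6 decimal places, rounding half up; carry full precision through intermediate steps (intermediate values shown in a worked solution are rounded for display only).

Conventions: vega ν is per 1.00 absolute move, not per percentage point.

σ√T = 0.5589·√2.5189 = 0.887033
d₁ = (ln(S/K) + (r+σ²/2)T) / (σ√T) = (ln(127.52/127.32) + (0.0425+0.5589²/2)·2.5189) / 0.887033 = (0.001570 + 0.500467) / 0.887033 = 0.565973
d₂ = d₁ − σ√T = 0.565973 − 0.887033 = -0.321060
e^{−rT} = 0.898478
N(−d₁) = 0.285706,  N(−d₂) = 0.625917
Put price V = K·e^{−rT}·N(−d₂) − S·N(−d₁) = 71.601327 − 36.433249 = 35.168078
φ(d₁) = (1/√(2π))·e^{−d₁²/2} = 0.339901
ν = S·φ(d₁)·√T = 68.791711

price = 35.168078
ν = 68.791711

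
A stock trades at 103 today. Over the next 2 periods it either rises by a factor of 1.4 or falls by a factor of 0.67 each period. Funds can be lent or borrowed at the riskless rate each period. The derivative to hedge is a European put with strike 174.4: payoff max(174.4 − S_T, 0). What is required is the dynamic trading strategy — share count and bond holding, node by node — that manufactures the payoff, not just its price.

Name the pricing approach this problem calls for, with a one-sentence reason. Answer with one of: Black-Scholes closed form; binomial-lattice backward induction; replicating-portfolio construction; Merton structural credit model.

framework: replicating-portfolio construction

Key observation: what is demanded is not a single number but the (Δ, B) position at each node of the 1.4/0.67 tree starting at 103; constructing those positions is the replicating-portfolio method.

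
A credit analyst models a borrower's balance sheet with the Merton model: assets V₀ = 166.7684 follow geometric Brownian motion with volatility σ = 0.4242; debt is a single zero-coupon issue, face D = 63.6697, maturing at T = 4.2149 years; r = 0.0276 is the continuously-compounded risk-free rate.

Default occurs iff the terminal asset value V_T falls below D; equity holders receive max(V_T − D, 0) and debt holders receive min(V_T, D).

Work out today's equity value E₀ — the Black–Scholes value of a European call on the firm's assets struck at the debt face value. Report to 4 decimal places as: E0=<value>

E0=114.1984

Apply the equity-as-call identities (strike 63.6697, horizon 4.2149 years):
d₁ = [ln(V₀/D) + (r + σ²/2)T] / (σ√T)
   = [ln(166.7684/63.6697) + (0.0276 + 0.5·0.4242²)·4.2149] / (0.4242·√4.2149)
   = [0.962897 + 0.495558] / 0.870892 = 1.674668
d₂ = d₁ − σ√T = 1.674668 − 0.870892 = 0.803776
N(d₁) = 0.953000,  N(d₂) = 0.789237,  e^(−rT) = 0.890180
E₀ = V₀·N(d₁) − D·e^(−rT)·N(d₂)
   = 166.7684·0.953000 − 63.6697·0.890180·0.789237 = 114.198356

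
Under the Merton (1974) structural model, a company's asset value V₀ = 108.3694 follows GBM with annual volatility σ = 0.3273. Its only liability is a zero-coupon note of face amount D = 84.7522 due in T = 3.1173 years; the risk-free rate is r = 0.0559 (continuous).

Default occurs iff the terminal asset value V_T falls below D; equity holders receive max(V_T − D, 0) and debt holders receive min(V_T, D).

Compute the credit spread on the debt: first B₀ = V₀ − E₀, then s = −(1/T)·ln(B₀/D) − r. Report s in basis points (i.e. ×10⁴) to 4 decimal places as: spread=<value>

spread=320.2486

With assets at 108.3694 and a single debt payment of 84.7522 at 3.1173 years:
d₁ = [ln(V₀/D) + (r + σ²/2)T] / (σ√T)
   = [ln(108.3694/84.7522) + (0.0559 + 0.5·0.3273²)·3.1173] / (0.3273·√3.1173)
   = [0.245814 + 0.341228] / 0.577877 = 1.015860
d₂ = d₁ − σ√T = 1.015860 − 0.577877 = 0.437983
N(d₁) = 0.845152,  N(d₂) = 0.669301,  e^(−rT) = 0.840081
E₀ = V₀·N(d₁) − D·e^(−rT)·N(d₂)
   = 108.3694·0.845152 − 84.7522·0.840081·0.669301 = 43.935265
B₀ = V₀ − E₀ = 108.3694 − 43.935265 = 64.434135
spread = −(1/T)·ln(B₀/D) − r = −(1/3.1173)·ln(64.434135/84.7522) − 0.0559 = 0.03202486
in basis points: 0.03202486 × 10⁴ = 320.2486 bp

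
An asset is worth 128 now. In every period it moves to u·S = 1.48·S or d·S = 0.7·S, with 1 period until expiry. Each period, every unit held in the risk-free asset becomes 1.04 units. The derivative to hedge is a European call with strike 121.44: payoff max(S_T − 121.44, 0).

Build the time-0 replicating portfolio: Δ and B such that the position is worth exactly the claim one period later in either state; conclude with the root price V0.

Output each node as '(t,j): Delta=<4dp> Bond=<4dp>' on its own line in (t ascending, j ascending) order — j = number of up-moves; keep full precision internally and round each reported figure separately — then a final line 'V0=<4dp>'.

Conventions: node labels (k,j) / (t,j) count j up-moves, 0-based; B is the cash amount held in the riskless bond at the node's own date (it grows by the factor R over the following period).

Under the risk-neutral measure, an up-move has probability p* = (R−d)/(u−d) = 0.4359 and values discount at R = 1.04.
Payoffs at expiry: V(1,0)=0.0000, V(1,1)=68.0000
Node (0,0) S=128.0000: V=(p*·68.0000+(1−p*)·0.0000)/1.04=28.5010; Δ=(68.0000−0.0000)/(189.4400−89.6000)=0.6811; B=V−Δ·S=-58.6785
Check: Δ(0,0)·S0 + B(0,0) = 28.5010 = V0.

(0,0): Delta=0.6811 Bond=-58.6785
V0=28.5010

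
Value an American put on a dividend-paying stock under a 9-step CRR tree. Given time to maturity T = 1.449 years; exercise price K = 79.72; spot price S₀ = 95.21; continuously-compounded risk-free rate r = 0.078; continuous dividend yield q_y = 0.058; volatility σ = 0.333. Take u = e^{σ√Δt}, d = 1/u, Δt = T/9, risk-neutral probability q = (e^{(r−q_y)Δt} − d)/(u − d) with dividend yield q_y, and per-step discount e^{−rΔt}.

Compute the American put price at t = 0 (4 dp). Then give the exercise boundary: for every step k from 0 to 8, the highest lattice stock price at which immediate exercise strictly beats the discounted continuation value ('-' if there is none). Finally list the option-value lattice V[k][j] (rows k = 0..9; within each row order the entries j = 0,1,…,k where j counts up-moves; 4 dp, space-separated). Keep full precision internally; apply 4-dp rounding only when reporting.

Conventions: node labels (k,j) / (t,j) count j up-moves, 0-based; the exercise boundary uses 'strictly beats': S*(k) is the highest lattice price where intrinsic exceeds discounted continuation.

params: Δt=0.16100 u=1.14295 d=0.87493 q=0.47868 e^(-rΔt)=0.98752
t_9 payoffs: 51.1161 42.3535 30.9065 15.9528 0.0000 0.0000 0.0000 0.0000 0.0000 0.0000
t_8: node(8,0) S=32.6930 payoff=47.0270 vs cont=46.3360 → 47.0270 [stop]  node(8,1) S=42.7082 payoff=37.0118 vs cont=36.4139 → 37.0118 [stop]  node(8,2) S=55.7916 payoff=23.9284 vs cont=23.4521 → 23.9284 [stop]  node(8,3) S=72.8829 payoff=6.8371 vs cont=8.2128 → 8.2128 [wait]  node(8,4) S=95.2100 payoff=0.0000 vs cont=0.0000 → 0.0000 [wait]  node(8,5) S=124.3769 payoff=0.0000 vs cont=0.0000 → 0.0000 [wait]  node(8,6) S=162.4788 payoff=0.0000 vs cont=0.0000 → 0.0000 [wait]  node(8,7) S=212.2529 payoff=0.0000 vs cont=0.0000 → 0.0000 [wait]  node(8,8) S=277.2750 payoff=0.0000 vs cont=0.0000 → 0.0000 [wait]  ⇒ S*(8)=55.7916
t_7: node(7,0) S=37.3665 payoff=42.3535 vs cont=41.7059 → 42.3535 [stop]  node(7,1) S=48.8135 payoff=30.9065 vs cont=30.3653 → 30.9065 [stop]  node(7,2) S=63.7672 payoff=15.9528 vs cont=16.2010 → 16.2010 [wait]  node(7,3) S=83.3017 payoff=0.0000 vs cont=4.2281 → 4.2281 [wait]  node(7,4) S=108.8206 payoff=0.0000 vs cont=0.0000 → 0.0000 [wait]  node(7,5) S=142.1570 payoff=0.0000 vs cont=0.0000 → 0.0000 [wait]  node(7,6) S=185.7057 payoff=0.0000 vs cont=0.0000 → 0.0000 [wait]  node(7,7) S=242.5952 payoff=0.0000 vs cont=0.0000 → 0.0000 [wait]  ⇒ S*(7)=48.8135
t_6: node(6,0) S=42.7082 payoff=37.0118 vs cont=36.4139 → 37.0118 [stop]  node(6,1) S=55.7916 payoff=23.9284 vs cont=23.5694 → 23.9284 [stop]  node(6,2) S=72.8829 payoff=6.8371 vs cont=10.3391 → 10.3391 [wait]  node(6,3) S=95.2100 payoff=0.0000 vs cont=2.1767 → 2.1767 [wait]  node(6,4) S=124.3769 payoff=0.0000 vs cont=0.0000 → 0.0000 [wait]  node(6,5) S=162.4788 payoff=0.0000 vs cont=0.0000 → 0.0000 [wait]  node(6,6) S=212.2529 payoff=0.0000 vs cont=0.0000 → 0.0000 [wait]  ⇒ S*(6)=55.7916
t_5: node(5,0) S=48.8135 payoff=30.9065 vs cont=30.3653 → 30.9065 [stop]  node(5,1) S=63.7672 payoff=15.9528 vs cont=17.2061 → 17.2061 [wait]  node(5,2) S=83.3017 payoff=0.0000 vs cont=6.3517 → 6.3517 [wait]  node(5,3) S=108.8206 payoff=0.0000 vs cont=1.1206 → 1.1206 [wait]  node(5,4) S=142.1570 payoff=0.0000 vs cont=0.0000 → 0.0000 [wait]  node(5,5) S=185.7057 payoff=0.0000 vs cont=0.0000 → 0.0000 [wait]  ⇒ S*(5)=48.8135
t_4: node(4,0) S=55.7916 payoff=23.9284 vs cont=24.0445 → 24.0445 [wait]  node(4,1) S=72.8829 payoff=6.8371 vs cont=11.8604 → 11.8604 [wait]  node(4,2) S=95.2100 payoff=0.0000 vs cont=3.7996 → 3.7996 [wait]  node(4,3) S=124.3769 payoff=0.0000 vs cont=0.5769 → 0.5769 [wait]  node(4,4) S=162.4788 payoff=0.0000 vs cont=0.0000 → 0.0000 [wait]  ⇒ S*(4)=-
t_3: node(3,0) S=63.7672 payoff=15.9528 vs cont=17.9850 → 17.9850 [wait]  node(3,1) S=83.3017 payoff=0.0000 vs cont=7.9020 → 7.9020 [wait]  node(3,2) S=108.8206 payoff=0.0000 vs cont=2.2288 → 2.2288 [wait]  node(3,3) S=142.1570 payoff=0.0000 vs cont=0.2970 → 0.2970 [wait]  ⇒ S*(3)=-
t_2: node(2,0) S=72.8829 payoff=6.8371 vs cont=12.9943 → 12.9943 [wait]  node(2,1) S=95.2100 payoff=0.0000 vs cont=5.1217 → 5.1217 [wait]  node(2,2) S=124.3769 payoff=0.0000 vs cont=1.2878 → 1.2878 [wait]  ⇒ S*(2)=-
t_1: node(1,0) S=83.3017 payoff=0.0000 vs cont=9.1107 → 9.1107 [wait]  node(1,1) S=108.8206 payoff=0.0000 vs cont=3.2455 → 3.2455 [wait]  ⇒ S*(1)=-
t_0: node(0,0) S=95.2100 payoff=0.0000 vs cont=6.2245 → 6.2245 [wait]  ⇒ S*(0)=-

price = 6.2245
boundary = - - - - - 48.8135 55.7916 48.8135 55.7916
tree:
6.2245
9.1107 3.2455
12.9943 5.1217 1.2878
17.9850 7.9020 2.2288 0.2970
24.0445 11.8604 3.7996 0.5769 0.0000
30.9065 17.2061 6.3517 1.1206 0.0000 0.0000
37.0118 23.9284 10.3391 2.1767 0.0000 0.0000 0.0000
42.3535 30.9065 16.2010 4.2281 0.0000 0.0000 0.0000 0.0000
47.0270 37.0118 23.9284 8.2128 0.0000 0.0000 0.0000 0.0000 0.0000
51.1161 42.3535 30.9065 15.9528 0.0000 0.0000 0.0000 0.0000 0.0000 0.0000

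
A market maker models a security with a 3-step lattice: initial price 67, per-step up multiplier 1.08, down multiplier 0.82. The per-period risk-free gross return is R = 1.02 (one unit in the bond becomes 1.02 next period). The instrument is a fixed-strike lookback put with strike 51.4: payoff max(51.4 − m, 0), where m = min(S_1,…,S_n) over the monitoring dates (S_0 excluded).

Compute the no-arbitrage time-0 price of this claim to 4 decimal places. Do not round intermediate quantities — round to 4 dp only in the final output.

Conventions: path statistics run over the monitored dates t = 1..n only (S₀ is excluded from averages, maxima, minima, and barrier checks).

With p* = (R−d)/(u−d) = 0.7692, sum probability × payoff across the paths and divide by R^3.
Enumerate all 2^3 = 8 price paths (U = up ×1.08, D = down ×0.82); each path with k up-moves has probability p*^k·(1−p*)^(3−k).
DDD: m=36.9417, payoff=14.4583, prob=0.012289
UDD: m=48.6549, payoff=2.7451, prob=0.040965
DUD: m=48.6549, payoff=2.7451, prob=0.040965
UUD: m=64.0820, payoff=0.0000, prob=0.136550
DDU: m=45.0508, payoff=6.3492, prob=0.040965
UDU: m=59.3352, payoff=0.0000, prob=0.136550
DUU: m=54.9400, payoff=0.0000, prob=0.136550
UUU: m=72.3600, payoff=0.0000, prob=0.455166
Price = Σ prob·payoff / R^3 = 0.662689 / 1.061208 = 0.6245

price = 0.6245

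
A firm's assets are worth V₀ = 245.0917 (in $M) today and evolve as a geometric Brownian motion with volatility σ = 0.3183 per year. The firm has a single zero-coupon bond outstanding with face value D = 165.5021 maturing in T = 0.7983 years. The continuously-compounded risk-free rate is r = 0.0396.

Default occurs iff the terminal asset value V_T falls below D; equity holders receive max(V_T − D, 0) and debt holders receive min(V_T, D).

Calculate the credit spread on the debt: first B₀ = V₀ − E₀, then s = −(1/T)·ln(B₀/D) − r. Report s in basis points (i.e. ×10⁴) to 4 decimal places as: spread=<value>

With assets at 245.0917 and a single debt payment of 165.5021 at 0.7983 years:
d₁ = [ln(V₀/D) + (r + σ²/2)T] / (σ√T)
   = [ln(245.0917/165.5021) + (0.0396 + 0.5·0.3183²)·0.7983] / (0.3183·√0.7983)
   = [0.392649 + 0.072053] / 0.284394 = 1.634007
d₂ = d₁ − σ√T = 1.634007 − 0.284394 = 1.349614
N(d₁) = 0.948871,  N(d₂) = 0.911430,  e^(−rT) = 0.968882
E₀ = V₀·N(d₁) − D·e^(−rT)·N(d₂)
   = 245.0917·0.948871 − 165.5021·0.968882·0.911430 = 86.410887
B₀ = V₀ − E₀ = 245.0917 − 86.410887 = 158.680813
spread = −(1/T)·ln(B₀/D) − r = −(1/0.7983)·ln(158.680813/165.5021) − 0.0396 = 0.01312350
in basis points: 0.01312350 × 10⁴ = 131.2350 bp

spread=131.2350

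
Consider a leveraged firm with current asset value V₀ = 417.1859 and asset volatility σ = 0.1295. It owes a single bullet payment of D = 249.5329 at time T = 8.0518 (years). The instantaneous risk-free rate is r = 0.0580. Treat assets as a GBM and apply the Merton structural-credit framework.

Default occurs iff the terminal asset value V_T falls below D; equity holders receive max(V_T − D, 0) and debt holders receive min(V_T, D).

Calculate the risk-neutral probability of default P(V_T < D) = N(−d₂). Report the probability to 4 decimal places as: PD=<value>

PD=0.0065

Apply the equity-as-call identities (strike 249.5329, horizon 8.0518 years):
d₁ = [ln(V₀/D) + (r + σ²/2)T] / (σ√T)
   = [ln(417.1859/249.5329) + (0.0580 + 0.5·0.1295²)·8.0518] / (0.1295·√8.0518)
   = [0.513941 + 0.534520] / 0.367465 = 2.853225
d₂ = d₁ − σ√T = 2.853225 − 0.367465 = 2.485760
risk-neutral PD = N(−d₂) = N(-2.485760) = 0.006464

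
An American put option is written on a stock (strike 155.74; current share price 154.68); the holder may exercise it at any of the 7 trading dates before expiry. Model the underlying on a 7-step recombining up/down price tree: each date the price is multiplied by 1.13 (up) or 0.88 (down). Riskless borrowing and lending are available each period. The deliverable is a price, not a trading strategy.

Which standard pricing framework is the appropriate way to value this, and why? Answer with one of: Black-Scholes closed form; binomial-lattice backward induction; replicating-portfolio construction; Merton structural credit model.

Key observation: the defining feature is the embedded early-exercise option across 7 discrete dates on the spot-154.68 tree; pricing the strike-155.74 put means working backward with an exercise test at every node.

framework: binomial-lattice backward induction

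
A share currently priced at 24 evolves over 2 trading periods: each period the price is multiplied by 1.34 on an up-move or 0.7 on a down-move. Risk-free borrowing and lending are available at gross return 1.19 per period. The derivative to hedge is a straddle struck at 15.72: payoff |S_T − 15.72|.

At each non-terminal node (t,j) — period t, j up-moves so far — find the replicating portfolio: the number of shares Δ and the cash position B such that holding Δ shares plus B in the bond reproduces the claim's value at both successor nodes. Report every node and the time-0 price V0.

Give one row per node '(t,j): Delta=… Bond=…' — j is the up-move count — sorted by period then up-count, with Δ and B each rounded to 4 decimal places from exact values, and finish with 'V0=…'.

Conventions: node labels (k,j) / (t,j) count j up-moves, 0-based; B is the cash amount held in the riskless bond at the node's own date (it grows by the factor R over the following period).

(0,0): Delta=0.8984 Bond=-8.3564
(1,0): Delta=0.2634 Bond=0.7248
(1,1): Delta=1.0000 Bond=-13.2101
V0=13.2063

Under the risk-neutral measure, an up-move has probability p* = (R−d)/(u−d) = 0.7656 and values discount at R = 1.19.
Payoffs at expiry: V(2,0)=3.9600, V(2,1)=6.7920, V(2,2)=27.3744
(1,0): S=16.8000. Δ = (V_up−V_dn)/(S_up−S_dn) = (6.7920−3.9600)/(22.5120−11.7600) = 0.2634. V = [p*·6.7920 + (1−p*)·3.9600]/1.19 = 5.1498. B = V − Δ·S = 0.7248.
(1,1): S=32.1600. Δ = (V_up−V_dn)/(S_up−S_dn) = (27.3744−6.7920)/(43.0944−22.5120) = 1.0000. V = [p*·27.3744 + (1−p*)·6.7920]/1.19 = 18.9499. B = V − Δ·S = -13.2101.
(0,0): S=24.0000. Δ = (V_up−V_dn)/(S_up−S_dn) = (18.9499−5.1498)/(32.1600−16.8000) = 0.8984. V = [p*·18.9499 + (1−p*)·5.1498]/1.19 = 13.2063. B = V − Δ·S = -8.3564.
Sanity check at the root: Δ(0,0)·S0 + B(0,0) reproduces V0 = 13.2063.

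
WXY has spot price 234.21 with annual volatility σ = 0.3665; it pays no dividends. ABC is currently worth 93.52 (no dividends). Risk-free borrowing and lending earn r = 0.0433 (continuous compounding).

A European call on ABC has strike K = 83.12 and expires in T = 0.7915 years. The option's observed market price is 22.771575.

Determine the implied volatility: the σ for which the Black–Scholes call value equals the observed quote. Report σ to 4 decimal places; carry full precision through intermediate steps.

At σ = 0.5001 the Black–Scholes value reproduces the quote:
σ√T = 0.5001·√0.7915 = 0.444920
d₁ = (ln(S/K) + (r+σ²/2)T) / (σ√T) = (ln(93.52/83.12) + (0.0433+0.5001²/2)·0.7915) / 0.444920 = (0.117890 + 0.133249) / 0.444920 = 0.564458
d₂ = d₁ − σ√T = 0.564458 − 0.444920 = 0.119538
e^{−rT} = 0.966309
N(d₁) = 0.713779,  N(d₂) = 0.547575
V = S·N(d₁) − K·e^{−rT}·N(d₂) = 66.752599 − 43.981024 = 22.771575 (equal to the quote); since ∂V/∂σ > 0 for all σ, the implied volatility is unique

sigma = 0.5001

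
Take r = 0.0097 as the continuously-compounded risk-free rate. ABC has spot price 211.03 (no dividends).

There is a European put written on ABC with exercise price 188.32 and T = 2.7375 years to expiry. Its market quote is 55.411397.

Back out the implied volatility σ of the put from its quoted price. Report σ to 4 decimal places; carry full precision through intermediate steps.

sigma = 0.5437

At σ = 0.5437 the Black–Scholes value reproduces the quote:
σ√T = 0.5437·√2.7375 = 0.899573
d₁ = (ln(S/K) + (r+σ²/2)T) / (σ√T) = (ln(211.03/188.32) + (0.0097+0.5437²/2)·2.7375) / 0.899573 = (0.113858 + 0.431170) / 0.899573 = 0.605873
d₂ = d₁ − σ√T = 0.605873 − 0.899573 = -0.293700
e^{−rT} = 0.973796
N(−d₁) = 0.272299,  N(−d₂) = 0.615506
V = K·e^{−rT}·N(−d₂) − S·N(−d₁) = 112.874755 − 57.463357 = 55.411397 (the observed quote) — the price is monotone increasing in volatility, hence this σ is the only solution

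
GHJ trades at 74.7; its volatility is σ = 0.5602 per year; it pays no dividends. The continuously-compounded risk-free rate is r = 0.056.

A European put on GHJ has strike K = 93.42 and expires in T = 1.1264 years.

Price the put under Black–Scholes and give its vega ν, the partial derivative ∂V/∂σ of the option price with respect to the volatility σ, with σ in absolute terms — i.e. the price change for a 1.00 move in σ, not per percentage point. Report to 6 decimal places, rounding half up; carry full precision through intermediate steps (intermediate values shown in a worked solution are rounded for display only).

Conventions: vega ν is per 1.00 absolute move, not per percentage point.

price = 26.151731
ν = 31.616646

σ√T = 0.5602·√1.1264 = 0.594551
d₁ = (ln(S/K) + (r+σ²/2)T) / (σ√T) = (ln(74.7/93.42) + (0.056+0.5602²/2)·1.1264) / 0.594551 = (-0.223625 + 0.239824) / 0.594551 = 0.027245
d₂ = d₁ − σ√T = 0.027245 − 0.594551 = -0.567306
e^{−rT} = 0.938870
N(−d₁) = 0.489132,  N(−d₂) = 0.714747
Put price V = K·e^{−rT}·N(−d₂) − S·N(−d₁) = 62.689894 − 36.538163 = 26.151731
φ(d₁) = (1/√(2π))·e^{−d₁²/2} = 0.398794
ν = S·φ(d₁)·√T = 31.616646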